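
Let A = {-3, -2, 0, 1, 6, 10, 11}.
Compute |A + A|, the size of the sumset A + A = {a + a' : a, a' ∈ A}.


A + A = {a + a' : a, a' ∈ A}; |A| = 7.
General bounds: 2|A| - 1 ≤ |A + A| ≤ |A|(|A|+1)/2, i.e. 13 ≤ |A + A| ≤ 28.
Lower bound 2|A|-1 is attained iff A is an arithmetic progression.
Enumerate sums a + a' for a ≤ a' (symmetric, so this suffices):
a = -3: -3+-3=-6, -3+-2=-5, -3+0=-3, -3+1=-2, -3+6=3, -3+10=7, -3+11=8
a = -2: -2+-2=-4, -2+0=-2, -2+1=-1, -2+6=4, -2+10=8, -2+11=9
a = 0: 0+0=0, 0+1=1, 0+6=6, 0+10=10, 0+11=11
a = 1: 1+1=2, 1+6=7, 1+10=11, 1+11=12
a = 6: 6+6=12, 6+10=16, 6+11=17
a = 10: 10+10=20, 10+11=21
a = 11: 11+11=22
Distinct sums: {-6, -5, -4, -3, -2, -1, 0, 1, 2, 3, 4, 6, 7, 8, 9, 10, 11, 12, 16, 17, 20, 21, 22}
|A + A| = 23

|A + A| = 23


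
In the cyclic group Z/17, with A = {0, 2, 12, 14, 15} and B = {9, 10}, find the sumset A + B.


Work in Z/17Z: reduce every sum a + b modulo 17.
Enumerate all 10 pairs:
a = 0: 0+9=9, 0+10=10
a = 2: 2+9=11, 2+10=12
a = 12: 12+9=4, 12+10=5
a = 14: 14+9=6, 14+10=7
a = 15: 15+9=7, 15+10=8
Distinct residues collected: {4, 5, 6, 7, 8, 9, 10, 11, 12}
|A + B| = 9 (out of 17 total residues).

A + B = {4, 5, 6, 7, 8, 9, 10, 11, 12}


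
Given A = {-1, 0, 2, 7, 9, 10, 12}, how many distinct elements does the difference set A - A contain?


A - A = {a - a' : a, a' ∈ A}; |A| = 7.
Bounds: 2|A|-1 ≤ |A - A| ≤ |A|² - |A| + 1, i.e. 13 ≤ |A - A| ≤ 43.
Note: 0 ∈ A - A always (from a - a). The set is symmetric: if d ∈ A - A then -d ∈ A - A.
Enumerate nonzero differences d = a - a' with a > a' (then include -d):
Positive differences: {1, 2, 3, 5, 7, 8, 9, 10, 11, 12, 13}
Full difference set: {0} ∪ (positive diffs) ∪ (negative diffs).
|A - A| = 1 + 2·11 = 23 (matches direct enumeration: 23).

|A - A| = 23


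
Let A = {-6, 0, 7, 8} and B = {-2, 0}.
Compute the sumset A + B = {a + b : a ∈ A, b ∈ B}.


A + B = {a + b : a ∈ A, b ∈ B}.
Enumerate all |A|·|B| = 4·2 = 8 pairs (a, b) and collect distinct sums.
a = -6: -6+-2=-8, -6+0=-6
a = 0: 0+-2=-2, 0+0=0
a = 7: 7+-2=5, 7+0=7
a = 8: 8+-2=6, 8+0=8
Collecting distinct sums: A + B = {-8, -6, -2, 0, 5, 6, 7, 8}
|A + B| = 8

A + B = {-8, -6, -2, 0, 5, 6, 7, 8}


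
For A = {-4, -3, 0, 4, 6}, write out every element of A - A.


A - A = {a - a' : a, a' ∈ A}.
Compute a - a' for each ordered pair (a, a'):
a = -4: -4--4=0, -4--3=-1, -4-0=-4, -4-4=-8, -4-6=-10
a = -3: -3--4=1, -3--3=0, -3-0=-3, -3-4=-7, -3-6=-9
a = 0: 0--4=4, 0--3=3, 0-0=0, 0-4=-4, 0-6=-6
a = 4: 4--4=8, 4--3=7, 4-0=4, 4-4=0, 4-6=-2
a = 6: 6--4=10, 6--3=9, 6-0=6, 6-4=2, 6-6=0
Collecting distinct values (and noting 0 appears from a-a):
A - A = {-10, -9, -8, -7, -6, -4, -3, -2, -1, 0, 1, 2, 3, 4, 6, 7, 8, 9, 10}
|A - A| = 19

A - A = {-10, -9, -8, -7, -6, -4, -3, -2, -1, 0, 1, 2, 3, 4, 6, 7, 8, 9, 10}


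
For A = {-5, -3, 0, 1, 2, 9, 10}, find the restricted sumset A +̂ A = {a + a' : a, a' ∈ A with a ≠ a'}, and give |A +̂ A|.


Restricted sumset: A +̂ A = {a + a' : a ∈ A, a' ∈ A, a ≠ a'}.
Equivalently, take A + A and drop any sum 2a that is achievable ONLY as a + a for a ∈ A (i.e. sums representable only with equal summands).
Enumerate pairs (a, a') with a < a' (symmetric, so each unordered pair gives one sum; this covers all a ≠ a'):
  -5 + -3 = -8
  -5 + 0 = -5
  -5 + 1 = -4
  -5 + 2 = -3
  -5 + 9 = 4
  -5 + 10 = 5
  -3 + 0 = -3
  -3 + 1 = -2
  -3 + 2 = -1
  -3 + 9 = 6
  -3 + 10 = 7
  0 + 1 = 1
  0 + 2 = 2
  0 + 9 = 9
  0 + 10 = 10
  1 + 2 = 3
  1 + 9 = 10
  1 + 10 = 11
  2 + 9 = 11
  2 + 10 = 12
  9 + 10 = 19
Collected distinct sums: {-8, -5, -4, -3, -2, -1, 1, 2, 3, 4, 5, 6, 7, 9, 10, 11, 12, 19}
|A +̂ A| = 18
(Reference bound: |A +̂ A| ≥ 2|A| - 3 for |A| ≥ 2, with |A| = 7 giving ≥ 11.)

|A +̂ A| = 18


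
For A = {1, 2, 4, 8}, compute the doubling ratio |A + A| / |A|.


|A| = 4.
Compute A + A by enumerating all 16 pairs.
A + A = {2, 3, 4, 5, 6, 8, 9, 10, 12, 16}, so |A + A| = 10.
K = |A + A| / |A| = 10/4 = 5/2 ≈ 2.5000.
Reference: AP of size 4 gives K = 7/4 ≈ 1.7500; a fully generic set of size 4 gives K ≈ 2.5000.

|A| = 4, |A + A| = 10, K = 10/4 = 5/2.


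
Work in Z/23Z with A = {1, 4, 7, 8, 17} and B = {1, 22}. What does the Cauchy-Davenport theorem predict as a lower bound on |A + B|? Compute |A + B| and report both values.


Cauchy-Davenport: |A + B| ≥ min(p, |A| + |B| - 1) for A, B nonempty in Z/pZ.
|A| = 5, |B| = 2, p = 23.
CD lower bound = min(23, 5 + 2 - 1) = min(23, 6) = 6.
Compute A + B mod 23 directly:
a = 1: 1+1=2, 1+22=0
a = 4: 4+1=5, 4+22=3
a = 7: 7+1=8, 7+22=6
a = 8: 8+1=9, 8+22=7
a = 17: 17+1=18, 17+22=16
A + B = {0, 2, 3, 5, 6, 7, 8, 9, 16, 18}, so |A + B| = 10.
Verify: 10 ≥ 6? Yes ✓.

CD lower bound = 6, actual |A + B| = 10.


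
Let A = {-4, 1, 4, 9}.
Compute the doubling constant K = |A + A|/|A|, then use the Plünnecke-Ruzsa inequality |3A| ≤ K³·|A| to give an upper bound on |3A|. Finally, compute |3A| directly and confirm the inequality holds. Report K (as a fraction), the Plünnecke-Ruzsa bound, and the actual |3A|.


|A| = 4.
Step 1: Compute A + A by enumerating all 16 pairs.
A + A = {-8, -3, 0, 2, 5, 8, 10, 13, 18}, so |A + A| = 9.
Step 2: Doubling constant K = |A + A|/|A| = 9/4 = 9/4 ≈ 2.2500.
Step 3: Plünnecke-Ruzsa gives |3A| ≤ K³·|A| = (2.2500)³ · 4 ≈ 45.5625.
Step 4: Compute 3A = A + A + A directly by enumerating all triples (a,b,c) ∈ A³; |3A| = 16.
Step 5: Check 16 ≤ 45.5625? Yes ✓.

K = 9/4, Plünnecke-Ruzsa bound K³|A| ≈ 45.5625, |3A| = 16, inequality holds.


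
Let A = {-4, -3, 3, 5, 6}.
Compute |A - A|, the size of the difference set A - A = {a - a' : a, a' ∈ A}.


A - A = {a - a' : a, a' ∈ A}; |A| = 5.
Bounds: 2|A|-1 ≤ |A - A| ≤ |A|² - |A| + 1, i.e. 9 ≤ |A - A| ≤ 21.
Note: 0 ∈ A - A always (from a - a). The set is symmetric: if d ∈ A - A then -d ∈ A - A.
Enumerate nonzero differences d = a - a' with a > a' (then include -d):
Positive differences: {1, 2, 3, 6, 7, 8, 9, 10}
Full difference set: {0} ∪ (positive diffs) ∪ (negative diffs).
|A - A| = 1 + 2·8 = 17 (matches direct enumeration: 17).

|A - A| = 17


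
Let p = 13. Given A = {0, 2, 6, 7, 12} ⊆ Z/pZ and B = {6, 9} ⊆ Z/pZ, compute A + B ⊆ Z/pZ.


Work in Z/13Z: reduce every sum a + b modulo 13.
Enumerate all 10 pairs:
a = 0: 0+6=6, 0+9=9
a = 2: 2+6=8, 2+9=11
a = 6: 6+6=12, 6+9=2
a = 7: 7+6=0, 7+9=3
a = 12: 12+6=5, 12+9=8
Distinct residues collected: {0, 2, 3, 5, 6, 8, 9, 11, 12}
|A + B| = 9 (out of 13 total residues).

A + B = {0, 2, 3, 5, 6, 8, 9, 11, 12}


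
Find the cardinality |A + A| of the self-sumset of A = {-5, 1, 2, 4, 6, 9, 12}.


A + A = {a + a' : a, a' ∈ A}; |A| = 7.
General bounds: 2|A| - 1 ≤ |A + A| ≤ |A|(|A|+1)/2, i.e. 13 ≤ |A + A| ≤ 28.
Lower bound 2|A|-1 is attained iff A is an arithmetic progression.
Enumerate sums a + a' for a ≤ a' (symmetric, so this suffices):
a = -5: -5+-5=-10, -5+1=-4, -5+2=-3, -5+4=-1, -5+6=1, -5+9=4, -5+12=7
a = 1: 1+1=2, 1+2=3, 1+4=5, 1+6=7, 1+9=10, 1+12=13
a = 2: 2+2=4, 2+4=6, 2+6=8, 2+9=11, 2+12=14
a = 4: 4+4=8, 4+6=10, 4+9=13, 4+12=16
a = 6: 6+6=12, 6+9=15, 6+12=18
a = 9: 9+9=18, 9+12=21
a = 12: 12+12=24
Distinct sums: {-10, -4, -3, -1, 1, 2, 3, 4, 5, 6, 7, 8, 10, 11, 12, 13, 14, 15, 16, 18, 21, 24}
|A + A| = 22

|A + A| = 22


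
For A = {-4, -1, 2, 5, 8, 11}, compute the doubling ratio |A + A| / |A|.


|A| = 6.
Compute A + A by enumerating all 36 pairs.
A + A = {-8, -5, -2, 1, 4, 7, 10, 13, 16, 19, 22}, so |A + A| = 11.
K = |A + A| / |A| = 11/6 (already in lowest terms) ≈ 1.8333.
Reference: AP of size 6 gives K = 11/6 ≈ 1.8333; a fully generic set of size 6 gives K ≈ 3.5000.

|A| = 6, |A + A| = 11, K = 11/6.


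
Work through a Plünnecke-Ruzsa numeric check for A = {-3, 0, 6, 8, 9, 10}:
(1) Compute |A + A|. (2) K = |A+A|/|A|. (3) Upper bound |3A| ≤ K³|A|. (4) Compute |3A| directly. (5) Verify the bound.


|A| = 6.
Step 1: Compute A + A by enumerating all 36 pairs.
A + A = {-6, -3, 0, 3, 5, 6, 7, 8, 9, 10, 12, 14, 15, 16, 17, 18, 19, 20}, so |A + A| = 18.
Step 2: Doubling constant K = |A + A|/|A| = 18/6 = 18/6 ≈ 3.0000.
Step 3: Plünnecke-Ruzsa gives |3A| ≤ K³·|A| = (3.0000)³ · 6 ≈ 162.0000.
Step 4: Compute 3A = A + A + A directly by enumerating all triples (a,b,c) ∈ A³; |3A| = 33.
Step 5: Check 33 ≤ 162.0000? Yes ✓.

K = 18/6, Plünnecke-Ruzsa bound K³|A| ≈ 162.0000, |3A| = 33, inequality holds.


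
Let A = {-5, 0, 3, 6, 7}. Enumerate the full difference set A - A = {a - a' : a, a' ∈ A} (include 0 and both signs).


A - A = {a - a' : a, a' ∈ A}.
Compute a - a' for each ordered pair (a, a'):
a = -5: -5--5=0, -5-0=-5, -5-3=-8, -5-6=-11, -5-7=-12
a = 0: 0--5=5, 0-0=0, 0-3=-3, 0-6=-6, 0-7=-7
a = 3: 3--5=8, 3-0=3, 3-3=0, 3-6=-3, 3-7=-4
a = 6: 6--5=11, 6-0=6, 6-3=3, 6-6=0, 6-7=-1
a = 7: 7--5=12, 7-0=7, 7-3=4, 7-6=1, 7-7=0
Collecting distinct values (and noting 0 appears from a-a):
A - A = {-12, -11, -8, -7, -6, -5, -4, -3, -1, 0, 1, 3, 4, 5, 6, 7, 8, 11, 12}
|A - A| = 19

A - A = {-12, -11, -8, -7, -6, -5, -4, -3, -1, 0, 1, 3, 4, 5, 6, 7, 8, 11, 12}


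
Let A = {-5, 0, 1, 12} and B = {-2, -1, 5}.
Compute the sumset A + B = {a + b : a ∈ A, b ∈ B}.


A + B = {a + b : a ∈ A, b ∈ B}.
Enumerate all |A|·|B| = 4·3 = 12 pairs (a, b) and collect distinct sums.
a = -5: -5+-2=-7, -5+-1=-6, -5+5=0
a = 0: 0+-2=-2, 0+-1=-1, 0+5=5
a = 1: 1+-2=-1, 1+-1=0, 1+5=6
a = 12: 12+-2=10, 12+-1=11, 12+5=17
Collecting distinct sums: A + B = {-7, -6, -2, -1, 0, 5, 6, 10, 11, 17}
|A + B| = 10

A + B = {-7, -6, -2, -1, 0, 5, 6, 10, 11, 17}


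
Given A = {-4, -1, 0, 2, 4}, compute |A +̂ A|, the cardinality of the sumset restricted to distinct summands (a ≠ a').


Restricted sumset: A +̂ A = {a + a' : a ∈ A, a' ∈ A, a ≠ a'}.
Equivalently, take A + A and drop any sum 2a that is achievable ONLY as a + a for a ∈ A (i.e. sums representable only with equal summands).
Enumerate pairs (a, a') with a < a' (symmetric, so each unordered pair gives one sum; this covers all a ≠ a'):
  -4 + -1 = -5
  -4 + 0 = -4
  -4 + 2 = -2
  -4 + 4 = 0
  -1 + 0 = -1
  -1 + 2 = 1
  -1 + 4 = 3
  0 + 2 = 2
  0 + 4 = 4
  2 + 4 = 6
Collected distinct sums: {-5, -4, -2, -1, 0, 1, 2, 3, 4, 6}
|A +̂ A| = 10
(Reference bound: |A +̂ A| ≥ 2|A| - 3 for |A| ≥ 2, with |A| = 5 giving ≥ 7.)

|A +̂ A| = 10


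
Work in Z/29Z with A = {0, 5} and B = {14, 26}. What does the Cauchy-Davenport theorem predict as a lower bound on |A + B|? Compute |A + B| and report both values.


Cauchy-Davenport: |A + B| ≥ min(p, |A| + |B| - 1) for A, B nonempty in Z/pZ.
|A| = 2, |B| = 2, p = 29.
CD lower bound = min(29, 2 + 2 - 1) = min(29, 3) = 3.
Compute A + B mod 29 directly:
a = 0: 0+14=14, 0+26=26
a = 5: 5+14=19, 5+26=2
A + B = {2, 14, 19, 26}, so |A + B| = 4.
Verify: 4 ≥ 3? Yes ✓.

CD lower bound = 3, actual |A + B| = 4.


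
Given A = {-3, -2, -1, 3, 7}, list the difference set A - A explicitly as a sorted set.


A - A = {a - a' : a, a' ∈ A}.
Compute a - a' for each ordered pair (a, a'):
a = -3: -3--3=0, -3--2=-1, -3--1=-2, -3-3=-6, -3-7=-10
a = -2: -2--3=1, -2--2=0, -2--1=-1, -2-3=-5, -2-7=-9
a = -1: -1--3=2, -1--2=1, -1--1=0, -1-3=-4, -1-7=-8
a = 3: 3--3=6, 3--2=5, 3--1=4, 3-3=0, 3-7=-4
a = 7: 7--3=10, 7--2=9, 7--1=8, 7-3=4, 7-7=0
Collecting distinct values (and noting 0 appears from a-a):
A - A = {-10, -9, -8, -6, -5, -4, -2, -1, 0, 1, 2, 4, 5, 6, 8, 9, 10}
|A - A| = 17

A - A = {-10, -9, -8, -6, -5, -4, -2, -1, 0, 1, 2, 4, 5, 6, 8, 9, 10}


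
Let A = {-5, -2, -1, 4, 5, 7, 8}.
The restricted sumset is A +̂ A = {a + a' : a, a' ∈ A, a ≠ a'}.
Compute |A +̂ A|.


Restricted sumset: A +̂ A = {a + a' : a ∈ A, a' ∈ A, a ≠ a'}.
Equivalently, take A + A and drop any sum 2a that is achievable ONLY as a + a for a ∈ A (i.e. sums representable only with equal summands).
Enumerate pairs (a, a') with a < a' (symmetric, so each unordered pair gives one sum; this covers all a ≠ a'):
  -5 + -2 = -7
  -5 + -1 = -6
  -5 + 4 = -1
  -5 + 5 = 0
  -5 + 7 = 2
  -5 + 8 = 3
  -2 + -1 = -3
  -2 + 4 = 2
  -2 + 5 = 3
  -2 + 7 = 5
  -2 + 8 = 6
  -1 + 4 = 3
  -1 + 5 = 4
  -1 + 7 = 6
  -1 + 8 = 7
  4 + 5 = 9
  4 + 7 = 11
  4 + 8 = 12
  5 + 7 = 12
  5 + 8 = 13
  7 + 8 = 15
Collected distinct sums: {-7, -6, -3, -1, 0, 2, 3, 4, 5, 6, 7, 9, 11, 12, 13, 15}
|A +̂ A| = 16
(Reference bound: |A +̂ A| ≥ 2|A| - 3 for |A| ≥ 2, with |A| = 7 giving ≥ 11.)

|A +̂ A| = 16


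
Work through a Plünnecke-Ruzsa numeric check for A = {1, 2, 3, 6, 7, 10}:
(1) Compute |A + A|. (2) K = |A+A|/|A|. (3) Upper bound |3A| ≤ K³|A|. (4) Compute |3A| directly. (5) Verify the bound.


|A| = 6.
Step 1: Compute A + A by enumerating all 36 pairs.
A + A = {2, 3, 4, 5, 6, 7, 8, 9, 10, 11, 12, 13, 14, 16, 17, 20}, so |A + A| = 16.
Step 2: Doubling constant K = |A + A|/|A| = 16/6 = 16/6 ≈ 2.6667.
Step 3: Plünnecke-Ruzsa gives |3A| ≤ K³·|A| = (2.6667)³ · 6 ≈ 113.7778.
Step 4: Compute 3A = A + A + A directly by enumerating all triples (a,b,c) ∈ A³; |3A| = 25.
Step 5: Check 25 ≤ 113.7778? Yes ✓.

K = 16/6, Plünnecke-Ruzsa bound K³|A| ≈ 113.7778, |3A| = 25, inequality holds.


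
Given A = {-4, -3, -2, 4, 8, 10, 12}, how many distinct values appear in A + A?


A + A = {a + a' : a, a' ∈ A}; |A| = 7.
General bounds: 2|A| - 1 ≤ |A + A| ≤ |A|(|A|+1)/2, i.e. 13 ≤ |A + A| ≤ 28.
Lower bound 2|A|-1 is attained iff A is an arithmetic progression.
Enumerate sums a + a' for a ≤ a' (symmetric, so this suffices):
a = -4: -4+-4=-8, -4+-3=-7, -4+-2=-6, -4+4=0, -4+8=4, -4+10=6, -4+12=8
a = -3: -3+-3=-6, -3+-2=-5, -3+4=1, -3+8=5, -3+10=7, -3+12=9
a = -2: -2+-2=-4, -2+4=2, -2+8=6, -2+10=8, -2+12=10
a = 4: 4+4=8, 4+8=12, 4+10=14, 4+12=16
a = 8: 8+8=16, 8+10=18, 8+12=20
a = 10: 10+10=20, 10+12=22
a = 12: 12+12=24
Distinct sums: {-8, -7, -6, -5, -4, 0, 1, 2, 4, 5, 6, 7, 8, 9, 10, 12, 14, 16, 18, 20, 22, 24}
|A + A| = 22

|A + A| = 22


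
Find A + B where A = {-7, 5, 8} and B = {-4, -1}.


A + B = {a + b : a ∈ A, b ∈ B}.
Enumerate all |A|·|B| = 3·2 = 6 pairs (a, b) and collect distinct sums.
a = -7: -7+-4=-11, -7+-1=-8
a = 5: 5+-4=1, 5+-1=4
a = 8: 8+-4=4, 8+-1=7
Collecting distinct sums: A + B = {-11, -8, 1, 4, 7}
|A + B| = 5

A + B = {-11, -8, 1, 4, 7}


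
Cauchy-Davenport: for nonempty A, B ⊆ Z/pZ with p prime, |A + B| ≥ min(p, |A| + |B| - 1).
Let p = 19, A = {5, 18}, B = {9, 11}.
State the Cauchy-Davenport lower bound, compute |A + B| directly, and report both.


Cauchy-Davenport: |A + B| ≥ min(p, |A| + |B| - 1) for A, B nonempty in Z/pZ.
|A| = 2, |B| = 2, p = 19.
CD lower bound = min(19, 2 + 2 - 1) = min(19, 3) = 3.
Compute A + B mod 19 directly:
a = 5: 5+9=14, 5+11=16
a = 18: 18+9=8, 18+11=10
A + B = {8, 10, 14, 16}, so |A + B| = 4.
Verify: 4 ≥ 3? Yes ✓.

CD lower bound = 3, actual |A + B| = 4.


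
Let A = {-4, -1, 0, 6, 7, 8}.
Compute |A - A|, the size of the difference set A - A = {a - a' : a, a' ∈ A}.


A - A = {a - a' : a, a' ∈ A}; |A| = 6.
Bounds: 2|A|-1 ≤ |A - A| ≤ |A|² - |A| + 1, i.e. 11 ≤ |A - A| ≤ 31.
Note: 0 ∈ A - A always (from a - a). The set is symmetric: if d ∈ A - A then -d ∈ A - A.
Enumerate nonzero differences d = a - a' with a > a' (then include -d):
Positive differences: {1, 2, 3, 4, 6, 7, 8, 9, 10, 11, 12}
Full difference set: {0} ∪ (positive diffs) ∪ (negative diffs).
|A - A| = 1 + 2·11 = 23 (matches direct enumeration: 23).

|A - A| = 23


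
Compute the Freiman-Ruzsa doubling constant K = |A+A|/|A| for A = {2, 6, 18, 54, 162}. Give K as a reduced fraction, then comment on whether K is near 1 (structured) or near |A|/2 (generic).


|A| = 5.
Compute A + A by enumerating all 25 pairs.
A + A = {4, 8, 12, 20, 24, 36, 56, 60, 72, 108, 164, 168, 180, 216, 324}, so |A + A| = 15.
K = |A + A| / |A| = 15/5 = 3/1 ≈ 3.0000.
Reference: AP of size 5 gives K = 9/5 ≈ 1.8000; a fully generic set of size 5 gives K ≈ 3.0000.

|A| = 5, |A + A| = 15, K = 15/5 = 3/1.


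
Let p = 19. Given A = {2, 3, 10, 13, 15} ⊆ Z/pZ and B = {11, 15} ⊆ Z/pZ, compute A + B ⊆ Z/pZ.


Work in Z/19Z: reduce every sum a + b modulo 19.
Enumerate all 10 pairs:
a = 2: 2+11=13, 2+15=17
a = 3: 3+11=14, 3+15=18
a = 10: 10+11=2, 10+15=6
a = 13: 13+11=5, 13+15=9
a = 15: 15+11=7, 15+15=11
Distinct residues collected: {2, 5, 6, 7, 9, 11, 13, 14, 17, 18}
|A + B| = 10 (out of 19 total residues).

A + B = {2, 5, 6, 7, 9, 11, 13, 14, 17, 18}


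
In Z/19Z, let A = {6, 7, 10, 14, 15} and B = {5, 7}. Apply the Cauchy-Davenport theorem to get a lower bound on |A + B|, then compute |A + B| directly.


Cauchy-Davenport: |A + B| ≥ min(p, |A| + |B| - 1) for A, B nonempty in Z/pZ.
|A| = 5, |B| = 2, p = 19.
CD lower bound = min(19, 5 + 2 - 1) = min(19, 6) = 6.
Compute A + B mod 19 directly:
a = 6: 6+5=11, 6+7=13
a = 7: 7+5=12, 7+7=14
a = 10: 10+5=15, 10+7=17
a = 14: 14+5=0, 14+7=2
a = 15: 15+5=1, 15+7=3
A + B = {0, 1, 2, 3, 11, 12, 13, 14, 15, 17}, so |A + B| = 10.
Verify: 10 ≥ 6? Yes ✓.

CD lower bound = 6, actual |A + B| = 10.


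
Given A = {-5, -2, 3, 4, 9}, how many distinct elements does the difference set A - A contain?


A - A = {a - a' : a, a' ∈ A}; |A| = 5.
Bounds: 2|A|-1 ≤ |A - A| ≤ |A|² - |A| + 1, i.e. 9 ≤ |A - A| ≤ 21.
Note: 0 ∈ A - A always (from a - a). The set is symmetric: if d ∈ A - A then -d ∈ A - A.
Enumerate nonzero differences d = a - a' with a > a' (then include -d):
Positive differences: {1, 3, 5, 6, 8, 9, 11, 14}
Full difference set: {0} ∪ (positive diffs) ∪ (negative diffs).
|A - A| = 1 + 2·8 = 17 (matches direct enumeration: 17).

|A - A| = 17


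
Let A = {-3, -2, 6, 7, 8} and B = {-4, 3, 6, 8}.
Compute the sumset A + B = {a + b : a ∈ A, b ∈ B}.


A + B = {a + b : a ∈ A, b ∈ B}.
Enumerate all |A|·|B| = 5·4 = 20 pairs (a, b) and collect distinct sums.
a = -3: -3+-4=-7, -3+3=0, -3+6=3, -3+8=5
a = -2: -2+-4=-6, -2+3=1, -2+6=4, -2+8=6
a = 6: 6+-4=2, 6+3=9, 6+6=12, 6+8=14
a = 7: 7+-4=3, 7+3=10, 7+6=13, 7+8=15
a = 8: 8+-4=4, 8+3=11, 8+6=14, 8+8=16
Collecting distinct sums: A + B = {-7, -6, 0, 1, 2, 3, 4, 5, 6, 9, 10, 11, 12, 13, 14, 15, 16}
|A + B| = 17

A + B = {-7, -6, 0, 1, 2, 3, 4, 5, 6, 9, 10, 11, 12, 13, 14, 15, 16}


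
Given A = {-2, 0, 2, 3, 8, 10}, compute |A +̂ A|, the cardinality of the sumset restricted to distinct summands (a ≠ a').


Restricted sumset: A +̂ A = {a + a' : a ∈ A, a' ∈ A, a ≠ a'}.
Equivalently, take A + A and drop any sum 2a that is achievable ONLY as a + a for a ∈ A (i.e. sums representable only with equal summands).
Enumerate pairs (a, a') with a < a' (symmetric, so each unordered pair gives one sum; this covers all a ≠ a'):
  -2 + 0 = -2
  -2 + 2 = 0
  -2 + 3 = 1
  -2 + 8 = 6
  -2 + 10 = 8
  0 + 2 = 2
  0 + 3 = 3
  0 + 8 = 8
  0 + 10 = 10
  2 + 3 = 5
  2 + 8 = 10
  2 + 10 = 12
  3 + 8 = 11
  3 + 10 = 13
  8 + 10 = 18
Collected distinct sums: {-2, 0, 1, 2, 3, 5, 6, 8, 10, 11, 12, 13, 18}
|A +̂ A| = 13
(Reference bound: |A +̂ A| ≥ 2|A| - 3 for |A| ≥ 2, with |A| = 6 giving ≥ 9.)

|A +̂ A| = 13


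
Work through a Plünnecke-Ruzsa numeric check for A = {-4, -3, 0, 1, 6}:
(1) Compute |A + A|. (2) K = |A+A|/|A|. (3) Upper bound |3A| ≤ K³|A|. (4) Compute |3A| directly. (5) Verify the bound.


|A| = 5.
Step 1: Compute A + A by enumerating all 25 pairs.
A + A = {-8, -7, -6, -4, -3, -2, 0, 1, 2, 3, 6, 7, 12}, so |A + A| = 13.
Step 2: Doubling constant K = |A + A|/|A| = 13/5 = 13/5 ≈ 2.6000.
Step 3: Plünnecke-Ruzsa gives |3A| ≤ K³·|A| = (2.6000)³ · 5 ≈ 87.8800.
Step 4: Compute 3A = A + A + A directly by enumerating all triples (a,b,c) ∈ A³; |3A| = 24.
Step 5: Check 24 ≤ 87.8800? Yes ✓.

K = 13/5, Plünnecke-Ruzsa bound K³|A| ≈ 87.8800, |3A| = 24, inequality holds.


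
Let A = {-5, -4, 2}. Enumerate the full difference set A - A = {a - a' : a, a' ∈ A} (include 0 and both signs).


A - A = {a - a' : a, a' ∈ A}.
Compute a - a' for each ordered pair (a, a'):
a = -5: -5--5=0, -5--4=-1, -5-2=-7
a = -4: -4--5=1, -4--4=0, -4-2=-6
a = 2: 2--5=7, 2--4=6, 2-2=0
Collecting distinct values (and noting 0 appears from a-a):
A - A = {-7, -6, -1, 0, 1, 6, 7}
|A - A| = 7

A - A = {-7, -6, -1, 0, 1, 6, 7}


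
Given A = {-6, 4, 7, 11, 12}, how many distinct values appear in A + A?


A + A = {a + a' : a, a' ∈ A}; |A| = 5.
General bounds: 2|A| - 1 ≤ |A + A| ≤ |A|(|A|+1)/2, i.e. 9 ≤ |A + A| ≤ 15.
Lower bound 2|A|-1 is attained iff A is an arithmetic progression.
Enumerate sums a + a' for a ≤ a' (symmetric, so this suffices):
a = -6: -6+-6=-12, -6+4=-2, -6+7=1, -6+11=5, -6+12=6
a = 4: 4+4=8, 4+7=11, 4+11=15, 4+12=16
a = 7: 7+7=14, 7+11=18, 7+12=19
a = 11: 11+11=22, 11+12=23
a = 12: 12+12=24
Distinct sums: {-12, -2, 1, 5, 6, 8, 11, 14, 15, 16, 18, 19, 22, 23, 24}
|A + A| = 15

|A + A| = 15


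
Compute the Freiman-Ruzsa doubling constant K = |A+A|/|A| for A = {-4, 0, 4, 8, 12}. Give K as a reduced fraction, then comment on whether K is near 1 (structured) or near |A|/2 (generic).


|A| = 5.
Compute A + A by enumerating all 25 pairs.
A + A = {-8, -4, 0, 4, 8, 12, 16, 20, 24}, so |A + A| = 9.
K = |A + A| / |A| = 9/5 (already in lowest terms) ≈ 1.8000.
Reference: AP of size 5 gives K = 9/5 ≈ 1.8000; a fully generic set of size 5 gives K ≈ 3.0000.

|A| = 5, |A + A| = 9, K = 9/5.


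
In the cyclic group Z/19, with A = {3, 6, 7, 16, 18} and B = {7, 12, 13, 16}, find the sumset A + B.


Work in Z/19Z: reduce every sum a + b modulo 19.
Enumerate all 20 pairs:
a = 3: 3+7=10, 3+12=15, 3+13=16, 3+16=0
a = 6: 6+7=13, 6+12=18, 6+13=0, 6+16=3
a = 7: 7+7=14, 7+12=0, 7+13=1, 7+16=4
a = 16: 16+7=4, 16+12=9, 16+13=10, 16+16=13
a = 18: 18+7=6, 18+12=11, 18+13=12, 18+16=15
Distinct residues collected: {0, 1, 3, 4, 6, 9, 10, 11, 12, 13, 14, 15, 16, 18}
|A + B| = 14 (out of 19 total residues).

A + B = {0, 1, 3, 4, 6, 9, 10, 11, 12, 13, 14, 15, 16, 18}


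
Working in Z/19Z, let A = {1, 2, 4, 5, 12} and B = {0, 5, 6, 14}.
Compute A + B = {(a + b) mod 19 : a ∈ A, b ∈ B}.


Work in Z/19Z: reduce every sum a + b modulo 19.
Enumerate all 20 pairs:
a = 1: 1+0=1, 1+5=6, 1+6=7, 1+14=15
a = 2: 2+0=2, 2+5=7, 2+6=8, 2+14=16
a = 4: 4+0=4, 4+5=9, 4+6=10, 4+14=18
a = 5: 5+0=5, 5+5=10, 5+6=11, 5+14=0
a = 12: 12+0=12, 12+5=17, 12+6=18, 12+14=7
Distinct residues collected: {0, 1, 2, 4, 5, 6, 7, 8, 9, 10, 11, 12, 15, 16, 17, 18}
|A + B| = 16 (out of 19 total residues).

A + B = {0, 1, 2, 4, 5, 6, 7, 8, 9, 10, 11, 12, 15, 16, 17, 18}


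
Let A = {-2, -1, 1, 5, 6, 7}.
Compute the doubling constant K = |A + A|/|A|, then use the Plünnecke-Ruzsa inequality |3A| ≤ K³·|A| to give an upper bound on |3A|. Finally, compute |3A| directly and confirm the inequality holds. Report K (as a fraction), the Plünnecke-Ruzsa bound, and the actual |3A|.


|A| = 6.
Step 1: Compute A + A by enumerating all 36 pairs.
A + A = {-4, -3, -2, -1, 0, 2, 3, 4, 5, 6, 7, 8, 10, 11, 12, 13, 14}, so |A + A| = 17.
Step 2: Doubling constant K = |A + A|/|A| = 17/6 = 17/6 ≈ 2.8333.
Step 3: Plünnecke-Ruzsa gives |3A| ≤ K³·|A| = (2.8333)³ · 6 ≈ 136.4722.
Step 4: Compute 3A = A + A + A directly by enumerating all triples (a,b,c) ∈ A³; |3A| = 28.
Step 5: Check 28 ≤ 136.4722? Yes ✓.

K = 17/6, Plünnecke-Ruzsa bound K³|A| ≈ 136.4722, |3A| = 28, inequality holds.


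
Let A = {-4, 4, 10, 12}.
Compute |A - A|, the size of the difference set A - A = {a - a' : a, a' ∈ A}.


A - A = {a - a' : a, a' ∈ A}; |A| = 4.
Bounds: 2|A|-1 ≤ |A - A| ≤ |A|² - |A| + 1, i.e. 7 ≤ |A - A| ≤ 13.
Note: 0 ∈ A - A always (from a - a). The set is symmetric: if d ∈ A - A then -d ∈ A - A.
Enumerate nonzero differences d = a - a' with a > a' (then include -d):
Positive differences: {2, 6, 8, 14, 16}
Full difference set: {0} ∪ (positive diffs) ∪ (negative diffs).
|A - A| = 1 + 2·5 = 11 (matches direct enumeration: 11).

|A - A| = 11


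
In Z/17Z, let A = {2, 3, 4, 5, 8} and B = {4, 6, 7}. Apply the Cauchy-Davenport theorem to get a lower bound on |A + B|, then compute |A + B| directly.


Cauchy-Davenport: |A + B| ≥ min(p, |A| + |B| - 1) for A, B nonempty in Z/pZ.
|A| = 5, |B| = 3, p = 17.
CD lower bound = min(17, 5 + 3 - 1) = min(17, 7) = 7.
Compute A + B mod 17 directly:
a = 2: 2+4=6, 2+6=8, 2+7=9
a = 3: 3+4=7, 3+6=9, 3+7=10
a = 4: 4+4=8, 4+6=10, 4+7=11
a = 5: 5+4=9, 5+6=11, 5+7=12
a = 8: 8+4=12, 8+6=14, 8+7=15
A + B = {6, 7, 8, 9, 10, 11, 12, 14, 15}, so |A + B| = 9.
Verify: 9 ≥ 7? Yes ✓.

CD lower bound = 7, actual |A + B| = 9.


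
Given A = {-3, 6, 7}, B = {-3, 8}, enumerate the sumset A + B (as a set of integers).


A + B = {a + b : a ∈ A, b ∈ B}.
Enumerate all |A|·|B| = 3·2 = 6 pairs (a, b) and collect distinct sums.
a = -3: -3+-3=-6, -3+8=5
a = 6: 6+-3=3, 6+8=14
a = 7: 7+-3=4, 7+8=15
Collecting distinct sums: A + B = {-6, 3, 4, 5, 14, 15}
|A + B| = 6

A + B = {-6, 3, 4, 5, 14, 15}


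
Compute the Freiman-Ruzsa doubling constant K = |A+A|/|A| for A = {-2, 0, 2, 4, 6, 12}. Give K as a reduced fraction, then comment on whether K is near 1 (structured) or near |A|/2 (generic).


|A| = 6.
Compute A + A by enumerating all 36 pairs.
A + A = {-4, -2, 0, 2, 4, 6, 8, 10, 12, 14, 16, 18, 24}, so |A + A| = 13.
K = |A + A| / |A| = 13/6 (already in lowest terms) ≈ 2.1667.
Reference: AP of size 6 gives K = 11/6 ≈ 1.8333; a fully generic set of size 6 gives K ≈ 3.5000.

|A| = 6, |A + A| = 13, K = 13/6.


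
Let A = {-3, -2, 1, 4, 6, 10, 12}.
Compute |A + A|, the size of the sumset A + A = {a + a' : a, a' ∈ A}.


A + A = {a + a' : a, a' ∈ A}; |A| = 7.
General bounds: 2|A| - 1 ≤ |A + A| ≤ |A|(|A|+1)/2, i.e. 13 ≤ |A + A| ≤ 28.
Lower bound 2|A|-1 is attained iff A is an arithmetic progression.
Enumerate sums a + a' for a ≤ a' (symmetric, so this suffices):
a = -3: -3+-3=-6, -3+-2=-5, -3+1=-2, -3+4=1, -3+6=3, -3+10=7, -3+12=9
a = -2: -2+-2=-4, -2+1=-1, -2+4=2, -2+6=4, -2+10=8, -2+12=10
a = 1: 1+1=2, 1+4=5, 1+6=7, 1+10=11, 1+12=13
a = 4: 4+4=8, 4+6=10, 4+10=14, 4+12=16
a = 6: 6+6=12, 6+10=16, 6+12=18
a = 10: 10+10=20, 10+12=22
a = 12: 12+12=24
Distinct sums: {-6, -5, -4, -2, -1, 1, 2, 3, 4, 5, 7, 8, 9, 10, 11, 12, 13, 14, 16, 18, 20, 22, 24}
|A + A| = 23

|A + A| = 23


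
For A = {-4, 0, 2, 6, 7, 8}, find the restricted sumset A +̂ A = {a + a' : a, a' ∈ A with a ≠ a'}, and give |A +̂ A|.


Restricted sumset: A +̂ A = {a + a' : a ∈ A, a' ∈ A, a ≠ a'}.
Equivalently, take A + A and drop any sum 2a that is achievable ONLY as a + a for a ∈ A (i.e. sums representable only with equal summands).
Enumerate pairs (a, a') with a < a' (symmetric, so each unordered pair gives one sum; this covers all a ≠ a'):
  -4 + 0 = -4
  -4 + 2 = -2
  -4 + 6 = 2
  -4 + 7 = 3
  -4 + 8 = 4
  0 + 2 = 2
  0 + 6 = 6
  0 + 7 = 7
  0 + 8 = 8
  2 + 6 = 8
  2 + 7 = 9
  2 + 8 = 10
  6 + 7 = 13
  6 + 8 = 14
  7 + 8 = 15
Collected distinct sums: {-4, -2, 2, 3, 4, 6, 7, 8, 9, 10, 13, 14, 15}
|A +̂ A| = 13
(Reference bound: |A +̂ A| ≥ 2|A| - 3 for |A| ≥ 2, with |A| = 6 giving ≥ 9.)

|A +̂ A| = 13


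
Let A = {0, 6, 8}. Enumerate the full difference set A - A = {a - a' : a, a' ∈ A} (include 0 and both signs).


A - A = {a - a' : a, a' ∈ A}.
Compute a - a' for each ordered pair (a, a'):
a = 0: 0-0=0, 0-6=-6, 0-8=-8
a = 6: 6-0=6, 6-6=0, 6-8=-2
a = 8: 8-0=8, 8-6=2, 8-8=0
Collecting distinct values (and noting 0 appears from a-a):
A - A = {-8, -6, -2, 0, 2, 6, 8}
|A - A| = 7

A - A = {-8, -6, -2, 0, 2, 6, 8}


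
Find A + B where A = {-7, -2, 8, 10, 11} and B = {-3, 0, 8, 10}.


A + B = {a + b : a ∈ A, b ∈ B}.
Enumerate all |A|·|B| = 5·4 = 20 pairs (a, b) and collect distinct sums.
a = -7: -7+-3=-10, -7+0=-7, -7+8=1, -7+10=3
a = -2: -2+-3=-5, -2+0=-2, -2+8=6, -2+10=8
a = 8: 8+-3=5, 8+0=8, 8+8=16, 8+10=18
a = 10: 10+-3=7, 10+0=10, 10+8=18, 10+10=20
a = 11: 11+-3=8, 11+0=11, 11+8=19, 11+10=21
Collecting distinct sums: A + B = {-10, -7, -5, -2, 1, 3, 5, 6, 7, 8, 10, 11, 16, 18, 19, 20, 21}
|A + B| = 17

A + B = {-10, -7, -5, -2, 1, 3, 5, 6, 7, 8, 10, 11, 16, 18, 19, 20, 21}


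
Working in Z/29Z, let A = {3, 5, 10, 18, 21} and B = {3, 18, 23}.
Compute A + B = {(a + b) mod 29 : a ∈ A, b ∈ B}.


Work in Z/29Z: reduce every sum a + b modulo 29.
Enumerate all 15 pairs:
a = 3: 3+3=6, 3+18=21, 3+23=26
a = 5: 5+3=8, 5+18=23, 5+23=28
a = 10: 10+3=13, 10+18=28, 10+23=4
a = 18: 18+3=21, 18+18=7, 18+23=12
a = 21: 21+3=24, 21+18=10, 21+23=15
Distinct residues collected: {4, 6, 7, 8, 10, 12, 13, 15, 21, 23, 24, 26, 28}
|A + B| = 13 (out of 29 total residues).

A + B = {4, 6, 7, 8, 10, 12, 13, 15, 21, 23, 24, 26, 28}


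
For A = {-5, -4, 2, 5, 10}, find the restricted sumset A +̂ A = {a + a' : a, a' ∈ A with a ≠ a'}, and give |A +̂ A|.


Restricted sumset: A +̂ A = {a + a' : a ∈ A, a' ∈ A, a ≠ a'}.
Equivalently, take A + A and drop any sum 2a that is achievable ONLY as a + a for a ∈ A (i.e. sums representable only with equal summands).
Enumerate pairs (a, a') with a < a' (symmetric, so each unordered pair gives one sum; this covers all a ≠ a'):
  -5 + -4 = -9
  -5 + 2 = -3
  -5 + 5 = 0
  -5 + 10 = 5
  -4 + 2 = -2
  -4 + 5 = 1
  -4 + 10 = 6
  2 + 5 = 7
  2 + 10 = 12
  5 + 10 = 15
Collected distinct sums: {-9, -3, -2, 0, 1, 5, 6, 7, 12, 15}
|A +̂ A| = 10
(Reference bound: |A +̂ A| ≥ 2|A| - 3 for |A| ≥ 2, with |A| = 5 giving ≥ 7.)

|A +̂ A| = 10


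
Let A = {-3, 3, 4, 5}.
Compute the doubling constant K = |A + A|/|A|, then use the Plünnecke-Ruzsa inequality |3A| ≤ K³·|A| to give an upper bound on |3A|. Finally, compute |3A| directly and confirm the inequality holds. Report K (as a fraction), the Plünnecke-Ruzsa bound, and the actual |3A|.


|A| = 4.
Step 1: Compute A + A by enumerating all 16 pairs.
A + A = {-6, 0, 1, 2, 6, 7, 8, 9, 10}, so |A + A| = 9.
Step 2: Doubling constant K = |A + A|/|A| = 9/4 = 9/4 ≈ 2.2500.
Step 3: Plünnecke-Ruzsa gives |3A| ≤ K³·|A| = (2.2500)³ · 4 ≈ 45.5625.
Step 4: Compute 3A = A + A + A directly by enumerating all triples (a,b,c) ∈ A³; |3A| = 16.
Step 5: Check 16 ≤ 45.5625? Yes ✓.

K = 9/4, Plünnecke-Ruzsa bound K³|A| ≈ 45.5625, |3A| = 16, inequality holds.


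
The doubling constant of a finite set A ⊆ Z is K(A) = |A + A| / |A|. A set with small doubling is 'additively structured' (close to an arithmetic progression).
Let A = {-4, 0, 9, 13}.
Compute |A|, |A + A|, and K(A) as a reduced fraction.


|A| = 4.
Compute A + A by enumerating all 16 pairs.
A + A = {-8, -4, 0, 5, 9, 13, 18, 22, 26}, so |A + A| = 9.
K = |A + A| / |A| = 9/4 (already in lowest terms) ≈ 2.2500.
Reference: AP of size 4 gives K = 7/4 ≈ 1.7500; a fully generic set of size 4 gives K ≈ 2.5000.

|A| = 4, |A + A| = 9, K = 9/4.


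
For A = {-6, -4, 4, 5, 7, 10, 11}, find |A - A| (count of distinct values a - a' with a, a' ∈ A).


A - A = {a - a' : a, a' ∈ A}; |A| = 7.
Bounds: 2|A|-1 ≤ |A - A| ≤ |A|² - |A| + 1, i.e. 13 ≤ |A - A| ≤ 43.
Note: 0 ∈ A - A always (from a - a). The set is symmetric: if d ∈ A - A then -d ∈ A - A.
Enumerate nonzero differences d = a - a' with a > a' (then include -d):
Positive differences: {1, 2, 3, 4, 5, 6, 7, 8, 9, 10, 11, 13, 14, 15, 16, 17}
Full difference set: {0} ∪ (positive diffs) ∪ (negative diffs).
|A - A| = 1 + 2·16 = 33 (matches direct enumeration: 33).

|A - A| = 33


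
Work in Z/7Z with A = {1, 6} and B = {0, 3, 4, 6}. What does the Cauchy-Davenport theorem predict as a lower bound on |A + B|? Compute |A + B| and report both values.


Cauchy-Davenport: |A + B| ≥ min(p, |A| + |B| - 1) for A, B nonempty in Z/pZ.
|A| = 2, |B| = 4, p = 7.
CD lower bound = min(7, 2 + 4 - 1) = min(7, 5) = 5.
Compute A + B mod 7 directly:
a = 1: 1+0=1, 1+3=4, 1+4=5, 1+6=0
a = 6: 6+0=6, 6+3=2, 6+4=3, 6+6=5
A + B = {0, 1, 2, 3, 4, 5, 6}, so |A + B| = 7.
Verify: 7 ≥ 5? Yes ✓.

CD lower bound = 5, actual |A + B| = 7.


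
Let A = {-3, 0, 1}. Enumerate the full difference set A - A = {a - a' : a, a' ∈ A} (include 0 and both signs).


A - A = {a - a' : a, a' ∈ A}.
Compute a - a' for each ordered pair (a, a'):
a = -3: -3--3=0, -3-0=-3, -3-1=-4
a = 0: 0--3=3, 0-0=0, 0-1=-1
a = 1: 1--3=4, 1-0=1, 1-1=0
Collecting distinct values (and noting 0 appears from a-a):
A - A = {-4, -3, -1, 0, 1, 3, 4}
|A - A| = 7

A - A = {-4, -3, -1, 0, 1, 3, 4}


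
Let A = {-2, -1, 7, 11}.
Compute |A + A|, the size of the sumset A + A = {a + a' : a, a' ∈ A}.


A + A = {a + a' : a, a' ∈ A}; |A| = 4.
General bounds: 2|A| - 1 ≤ |A + A| ≤ |A|(|A|+1)/2, i.e. 7 ≤ |A + A| ≤ 10.
Lower bound 2|A|-1 is attained iff A is an arithmetic progression.
Enumerate sums a + a' for a ≤ a' (symmetric, so this suffices):
a = -2: -2+-2=-4, -2+-1=-3, -2+7=5, -2+11=9
a = -1: -1+-1=-2, -1+7=6, -1+11=10
a = 7: 7+7=14, 7+11=18
a = 11: 11+11=22
Distinct sums: {-4, -3, -2, 5, 6, 9, 10, 14, 18, 22}
|A + A| = 10

|A + A| = 10


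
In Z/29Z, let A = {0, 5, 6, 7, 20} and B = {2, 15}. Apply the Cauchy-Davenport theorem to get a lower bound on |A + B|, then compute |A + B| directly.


Cauchy-Davenport: |A + B| ≥ min(p, |A| + |B| - 1) for A, B nonempty in Z/pZ.
|A| = 5, |B| = 2, p = 29.
CD lower bound = min(29, 5 + 2 - 1) = min(29, 6) = 6.
Compute A + B mod 29 directly:
a = 0: 0+2=2, 0+15=15
a = 5: 5+2=7, 5+15=20
a = 6: 6+2=8, 6+15=21
a = 7: 7+2=9, 7+15=22
a = 20: 20+2=22, 20+15=6
A + B = {2, 6, 7, 8, 9, 15, 20, 21, 22}, so |A + B| = 9.
Verify: 9 ≥ 6? Yes ✓.

CD lower bound = 6, actual |A + B| = 9.


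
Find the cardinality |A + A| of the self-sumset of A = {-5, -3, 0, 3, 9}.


A + A = {a + a' : a, a' ∈ A}; |A| = 5.
General bounds: 2|A| - 1 ≤ |A + A| ≤ |A|(|A|+1)/2, i.e. 9 ≤ |A + A| ≤ 15.
Lower bound 2|A|-1 is attained iff A is an arithmetic progression.
Enumerate sums a + a' for a ≤ a' (symmetric, so this suffices):
a = -5: -5+-5=-10, -5+-3=-8, -5+0=-5, -5+3=-2, -5+9=4
a = -3: -3+-3=-6, -3+0=-3, -3+3=0, -3+9=6
a = 0: 0+0=0, 0+3=3, 0+9=9
a = 3: 3+3=6, 3+9=12
a = 9: 9+9=18
Distinct sums: {-10, -8, -6, -5, -3, -2, 0, 3, 4, 6, 9, 12, 18}
|A + A| = 13

|A + A| = 13


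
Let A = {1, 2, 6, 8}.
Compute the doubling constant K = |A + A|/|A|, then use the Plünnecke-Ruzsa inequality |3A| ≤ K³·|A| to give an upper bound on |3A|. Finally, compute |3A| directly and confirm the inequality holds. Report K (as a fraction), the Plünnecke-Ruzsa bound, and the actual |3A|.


|A| = 4.
Step 1: Compute A + A by enumerating all 16 pairs.
A + A = {2, 3, 4, 7, 8, 9, 10, 12, 14, 16}, so |A + A| = 10.
Step 2: Doubling constant K = |A + A|/|A| = 10/4 = 10/4 ≈ 2.5000.
Step 3: Plünnecke-Ruzsa gives |3A| ≤ K³·|A| = (2.5000)³ · 4 ≈ 62.5000.
Step 4: Compute 3A = A + A + A directly by enumerating all triples (a,b,c) ∈ A³; |3A| = 18.
Step 5: Check 18 ≤ 62.5000? Yes ✓.

K = 10/4, Plünnecke-Ruzsa bound K³|A| ≈ 62.5000, |3A| = 18, inequality holds.


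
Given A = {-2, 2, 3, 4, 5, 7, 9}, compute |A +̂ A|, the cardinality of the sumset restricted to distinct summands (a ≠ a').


Restricted sumset: A +̂ A = {a + a' : a ∈ A, a' ∈ A, a ≠ a'}.
Equivalently, take A + A and drop any sum 2a that is achievable ONLY as a + a for a ∈ A (i.e. sums representable only with equal summands).
Enumerate pairs (a, a') with a < a' (symmetric, so each unordered pair gives one sum; this covers all a ≠ a'):
  -2 + 2 = 0
  -2 + 3 = 1
  -2 + 4 = 2
  -2 + 5 = 3
  -2 + 7 = 5
  -2 + 9 = 7
  2 + 3 = 5
  2 + 4 = 6
  2 + 5 = 7
  2 + 7 = 9
  2 + 9 = 11
  3 + 4 = 7
  3 + 5 = 8
  3 + 7 = 10
  3 + 9 = 12
  4 + 5 = 9
  4 + 7 = 11
  4 + 9 = 13
  5 + 7 = 12
  5 + 9 = 14
  7 + 9 = 16
Collected distinct sums: {0, 1, 2, 3, 5, 6, 7, 8, 9, 10, 11, 12, 13, 14, 16}
|A +̂ A| = 15
(Reference bound: |A +̂ A| ≥ 2|A| - 3 for |A| ≥ 2, with |A| = 7 giving ≥ 11.)

|A +̂ A| = 15


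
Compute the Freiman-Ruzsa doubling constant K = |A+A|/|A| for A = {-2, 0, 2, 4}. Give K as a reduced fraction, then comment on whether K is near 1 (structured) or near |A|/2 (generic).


|A| = 4.
Compute A + A by enumerating all 16 pairs.
A + A = {-4, -2, 0, 2, 4, 6, 8}, so |A + A| = 7.
K = |A + A| / |A| = 7/4 (already in lowest terms) ≈ 1.7500.
Reference: AP of size 4 gives K = 7/4 ≈ 1.7500; a fully generic set of size 4 gives K ≈ 2.5000.

|A| = 4, |A + A| = 7, K = 7/4.


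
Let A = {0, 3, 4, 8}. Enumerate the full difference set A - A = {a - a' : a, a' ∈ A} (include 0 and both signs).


A - A = {a - a' : a, a' ∈ A}.
Compute a - a' for each ordered pair (a, a'):
a = 0: 0-0=0, 0-3=-3, 0-4=-4, 0-8=-8
a = 3: 3-0=3, 3-3=0, 3-4=-1, 3-8=-5
a = 4: 4-0=4, 4-3=1, 4-4=0, 4-8=-4
a = 8: 8-0=8, 8-3=5, 8-4=4, 8-8=0
Collecting distinct values (and noting 0 appears from a-a):
A - A = {-8, -5, -4, -3, -1, 0, 1, 3, 4, 5, 8}
|A - A| = 11

A - A = {-8, -5, -4, -3, -1, 0, 1, 3, 4, 5, 8}


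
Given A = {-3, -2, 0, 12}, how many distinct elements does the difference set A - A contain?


A - A = {a - a' : a, a' ∈ A}; |A| = 4.
Bounds: 2|A|-1 ≤ |A - A| ≤ |A|² - |A| + 1, i.e. 7 ≤ |A - A| ≤ 13.
Note: 0 ∈ A - A always (from a - a). The set is symmetric: if d ∈ A - A then -d ∈ A - A.
Enumerate nonzero differences d = a - a' with a > a' (then include -d):
Positive differences: {1, 2, 3, 12, 14, 15}
Full difference set: {0} ∪ (positive diffs) ∪ (negative diffs).
|A - A| = 1 + 2·6 = 13 (matches direct enumeration: 13).

|A - A| = 13


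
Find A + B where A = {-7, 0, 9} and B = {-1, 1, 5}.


A + B = {a + b : a ∈ A, b ∈ B}.
Enumerate all |A|·|B| = 3·3 = 9 pairs (a, b) and collect distinct sums.
a = -7: -7+-1=-8, -7+1=-6, -7+5=-2
a = 0: 0+-1=-1, 0+1=1, 0+5=5
a = 9: 9+-1=8, 9+1=10, 9+5=14
Collecting distinct sums: A + B = {-8, -6, -2, -1, 1, 5, 8, 10, 14}
|A + B| = 9

A + B = {-8, -6, -2, -1, 1, 5, 8, 10, 14}


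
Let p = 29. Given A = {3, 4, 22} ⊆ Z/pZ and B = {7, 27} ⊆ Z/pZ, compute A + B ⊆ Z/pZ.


Work in Z/29Z: reduce every sum a + b modulo 29.
Enumerate all 6 pairs:
a = 3: 3+7=10, 3+27=1
a = 4: 4+7=11, 4+27=2
a = 22: 22+7=0, 22+27=20
Distinct residues collected: {0, 1, 2, 10, 11, 20}
|A + B| = 6 (out of 29 total residues).

A + B = {0, 1, 2, 10, 11, 20}


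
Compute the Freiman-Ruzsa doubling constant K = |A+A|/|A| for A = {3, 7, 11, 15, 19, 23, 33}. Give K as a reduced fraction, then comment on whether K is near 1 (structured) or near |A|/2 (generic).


|A| = 7.
Compute A + A by enumerating all 49 pairs.
A + A = {6, 10, 14, 18, 22, 26, 30, 34, 36, 38, 40, 42, 44, 46, 48, 52, 56, 66}, so |A + A| = 18.
K = |A + A| / |A| = 18/7 (already in lowest terms) ≈ 2.5714.
Reference: AP of size 7 gives K = 13/7 ≈ 1.8571; a fully generic set of size 7 gives K ≈ 4.0000.

|A| = 7, |A + A| = 18, K = 18/7.


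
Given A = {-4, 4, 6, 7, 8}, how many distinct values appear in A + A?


A + A = {a + a' : a, a' ∈ A}; |A| = 5.
General bounds: 2|A| - 1 ≤ |A + A| ≤ |A|(|A|+1)/2, i.e. 9 ≤ |A + A| ≤ 15.
Lower bound 2|A|-1 is attained iff A is an arithmetic progression.
Enumerate sums a + a' for a ≤ a' (symmetric, so this suffices):
a = -4: -4+-4=-8, -4+4=0, -4+6=2, -4+7=3, -4+8=4
a = 4: 4+4=8, 4+6=10, 4+7=11, 4+8=12
a = 6: 6+6=12, 6+7=13, 6+8=14
a = 7: 7+7=14, 7+8=15
a = 8: 8+8=16
Distinct sums: {-8, 0, 2, 3, 4, 8, 10, 11, 12, 13, 14, 15, 16}
|A + A| = 13

|A + A| = 13


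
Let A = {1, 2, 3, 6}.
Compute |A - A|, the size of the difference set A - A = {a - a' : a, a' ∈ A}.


A - A = {a - a' : a, a' ∈ A}; |A| = 4.
Bounds: 2|A|-1 ≤ |A - A| ≤ |A|² - |A| + 1, i.e. 7 ≤ |A - A| ≤ 13.
Note: 0 ∈ A - A always (from a - a). The set is symmetric: if d ∈ A - A then -d ∈ A - A.
Enumerate nonzero differences d = a - a' with a > a' (then include -d):
Positive differences: {1, 2, 3, 4, 5}
Full difference set: {0} ∪ (positive diffs) ∪ (negative diffs).
|A - A| = 1 + 2·5 = 11 (matches direct enumeration: 11).

|A - A| = 11


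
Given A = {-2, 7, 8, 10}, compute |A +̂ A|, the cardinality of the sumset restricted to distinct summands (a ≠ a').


Restricted sumset: A +̂ A = {a + a' : a ∈ A, a' ∈ A, a ≠ a'}.
Equivalently, take A + A and drop any sum 2a that is achievable ONLY as a + a for a ∈ A (i.e. sums representable only with equal summands).
Enumerate pairs (a, a') with a < a' (symmetric, so each unordered pair gives one sum; this covers all a ≠ a'):
  -2 + 7 = 5
  -2 + 8 = 6
  -2 + 10 = 8
  7 + 8 = 15
  7 + 10 = 17
  8 + 10 = 18
Collected distinct sums: {5, 6, 8, 15, 17, 18}
|A +̂ A| = 6
(Reference bound: |A +̂ A| ≥ 2|A| - 3 for |A| ≥ 2, with |A| = 4 giving ≥ 5.)

|A +̂ A| = 6
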